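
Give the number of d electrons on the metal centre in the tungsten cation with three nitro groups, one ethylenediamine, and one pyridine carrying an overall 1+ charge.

Summing ligand charges against the +1 overall charge gives an oxidation state of +4 for tungsten.
Tungsten is a group-6 element; W(IV) is therefore d².

d²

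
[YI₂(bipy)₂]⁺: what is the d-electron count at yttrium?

Each iodide is −1; 2,2′-bipyridine is neutral; balancing the +1 overall charge requires Y(III).
Group 3 minus oxidation state 3 gives a d⁰ configuration.

d0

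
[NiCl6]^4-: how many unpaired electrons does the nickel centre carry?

Summing ligand charges against the −4 overall charge gives an oxidation state of +2 for nickel.
Nickel is a group-10 element; Ni(II) is therefore d⁸.
In an octahedral field the d⁸ configuration is t₂g⁶e_g² (only one arrangement possible), giving 2 unpaired electrons.

2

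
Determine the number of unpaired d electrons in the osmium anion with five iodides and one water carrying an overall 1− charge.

2 unpaired electrons

Summing ligand charges against the −1 overall charge gives an oxidation state of +4 for osmium.
Os sits in group 8, so the d-electron count is 8 − 4 = 4.
The spin state decides the count: a 5d ion has a large Δₒ and is invariably low-spin.
An octahedral low-spin d⁴ ion is t₂g⁴e_g⁰, giving 2 unpaired electrons.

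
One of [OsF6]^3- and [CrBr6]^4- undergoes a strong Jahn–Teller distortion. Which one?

[OsF6]^3-: Summing ligand charges against the −3 overall charge gives an oxidation state of +3 for osmium. Osmium is a group-8 element; Os(III) is therefore d⁵. A 5d ion has a large Δₒ and is invariably low-spin. The d⁵ configuration leaves the e_g set evenly filled (or empty) — no strong Jahn–Teller driving force.
[CrBr6]^4-: Ligand charges: each bromide is −1. With an overall charge of −4 the chromium centre must be in the +2 oxidation state. Chromium is a group-6 element; Cr(II) is therefore d⁴. Bromide is a weak-field ligand for a first-row metal, so the complex is high-spin. The t₂g³e_g¹ (high-spin) configuration has an unevenly filled e_g set; the Jahn–Teller theorem predicts a tetragonal distortion (typically axial elongation) to lift the degeneracy.

[CrBr6]^4-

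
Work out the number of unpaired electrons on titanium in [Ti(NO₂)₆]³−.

1

Ligand charges: each nitro (N-bound nitrite) is −1. With an overall charge of −3 the titanium centre must be in the +3 oxidation state.
Titanium is a group-4 element; Ti(III) is therefore d¹.
In an octahedral field the d¹ configuration is t₂g¹e_g⁰ (only one arrangement possible), giving 1 unpaired electron.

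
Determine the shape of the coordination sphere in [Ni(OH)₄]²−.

tetrahedral

Summing ligand charges against the −2 overall charge gives an oxidation state of +2 for nickel.
Nickel is a group-10 element; Ni(II) is therefore d⁸.
Coordination number: 4.
Hydroxide is a weak-field ligand.
With weak-field ligands the CFSE gain from square planar is small, so a 3d d⁸ ion takes the sterically preferred tetrahedral geometry.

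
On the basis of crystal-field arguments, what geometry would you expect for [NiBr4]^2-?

Each bromide is −1; balancing the −2 overall charge requires Ni(II).
Nickel is a group-10 element; Ni(II) is therefore d⁸.
With 4 monodentate ligands the coordination number is 4.
Bromide is a weak-field ligand.
With weak-field ligands the CFSE gain from square planar is small, so a 3d d⁸ ion takes the sterically preferred tetrahedral geometry.

tetrahedral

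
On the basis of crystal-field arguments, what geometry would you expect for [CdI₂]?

linear

Summing ligand charges against the 0 overall charge gives an oxidation state of +2 for cadmium.
Group 12 minus oxidation state 2 gives a d¹⁰ configuration.
Coordination number: 2.
A d¹⁰ ion with only two ligands adopts a linear arrangement (sp hybridisation; no CFSE preference).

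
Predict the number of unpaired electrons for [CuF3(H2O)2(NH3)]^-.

Each fluoride is −1; water is neutral; ammonia is neutral; balancing the −1 overall charge requires Cu(II).
Copper is a group-11 element; Cu(II) is therefore d⁹.
In an octahedral field the d⁹ configuration is t₂g⁶e_g³ (only one arrangement possible), giving 1 unpaired electron.

1 unpaired electron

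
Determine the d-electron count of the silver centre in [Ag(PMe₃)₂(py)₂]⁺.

Trimethylphosphine is neutral; pyridine is neutral; balancing the +1 overall charge requires Ag(I).
Group 11 minus oxidation state 1 gives a d¹⁰ configuration.

d10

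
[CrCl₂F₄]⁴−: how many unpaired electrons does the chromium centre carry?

4

Each chloride is −1; each fluoride is −1; balancing the −4 overall charge requires Cr(II).
Chromium is a group-6 element; Cr(II) is therefore d⁴.
The spin state decides the count: Chloride and fluoride are weak-field ligands for a first-row metal, so the complex is high-spin.
An octahedral high-spin d⁴ ion is t₂g³e_g¹, giving 4 unpaired electrons.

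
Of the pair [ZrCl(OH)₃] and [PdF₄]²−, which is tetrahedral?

For [ZrCl(OH)₃]: Summing ligand charges against the 0 overall charge gives an oxidation state of +4 for zirconium. Zirconium is a group-4 element; Zr(IV) is therefore d⁰. A d⁰ ion has no crystal-field stabilisation preference between square planar and tetrahedral, so four ligands adopt the sterically favoured tetrahedral geometry. → tetrahedral.
For [PdF₄]²−: Summing ligand charges against the −2 overall charge gives an oxidation state of +2 for palladium. Pd sits in group 10, so the d-electron count is 10 − 2 = 8. A 4d d⁸ ion has a large crystal-field splitting; square planar leaves the high-energy d_{x²−y²} orbital empty and maximises CFSE. → square planar.

[ZrCl(OH)₃]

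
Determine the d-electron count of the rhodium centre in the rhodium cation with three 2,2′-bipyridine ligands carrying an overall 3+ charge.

d6

2,2′-bipyridine is neutral; balancing the +3 overall charge requires Rh(III).
Rh sits in group 9, so the d-electron count is 9 − 3 = 6.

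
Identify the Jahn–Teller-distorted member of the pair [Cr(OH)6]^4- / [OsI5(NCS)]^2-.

[Cr(OH)6]^4-: Ligand charges: each hydroxide is −1. With an overall charge of −4 the chromium centre must be in the +2 oxidation state. Cr sits in group 6, so the d-electron count is 6 − 2 = 4. Hydroxide is a weak-field ligand for a first-row metal, so the complex is high-spin. The t₂g³e_g¹ (high-spin) configuration has an unevenly filled e_g set; the Jahn–Teller theorem predicts a tetragonal distortion (typically axial elongation) to lift the degeneracy.
[OsI5(NCS)]^2-: Each iodide is −1; each isothiocyanate is −1; balancing the −2 overall charge requires Os(IV). Os sits in group 8, so the d-electron count is 8 − 4 = 4. A 5d ion has a large Δₒ and is invariably low-spin. The d⁴ configuration leaves the e_g set evenly filled (or empty) — no strong Jahn–Teller driving force.

[Cr(OH)6]^4-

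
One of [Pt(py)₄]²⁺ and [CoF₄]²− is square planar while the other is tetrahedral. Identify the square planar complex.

For [Pt(py)₄]²⁺: Summing ligand charges against the +2 overall charge gives an oxidation state of +2 for platinum. Group 10 minus oxidation state 2 gives a d⁸ configuration. A 5d d⁸ ion has a large crystal-field splitting; square planar leaves the high-energy d_{x²−y²} orbital empty and maximises CFSE. → square planar.
For [CoF₄]²−: Each fluoride is −1; balancing the −2 overall charge requires Co(II). Cobalt is a group-9 element; Co(II) is therefore d⁷. For a high-spin 3d d⁷ ion with weak-field ligands the small Δₜ gives little square-planar CFSE advantage, so four ligands adopt the sterically favoured tetrahedral geometry. → tetrahedral.

[Pt(py)₄]²⁺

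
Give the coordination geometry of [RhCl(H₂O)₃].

square planar

Ligand charges: each chloride is −1; water is neutral. With an overall charge of 0 the rhodium centre must be in the +1 oxidation state.
Rhodium is a group-9 element; Rh(I) is therefore d⁸.
Coordination number: 4.
A 4d d⁸ ion has a large crystal-field splitting; square planar leaves the high-energy d_{x²−y²} orbital empty and maximises CFSE.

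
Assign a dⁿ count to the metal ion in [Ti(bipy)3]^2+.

d²

Ligand charges: 2,2′-bipyridine is neutral. With an overall charge of +2 the titanium centre must be in the +2 oxidation state.
Group 4 minus oxidation state 2 gives a d² configuration.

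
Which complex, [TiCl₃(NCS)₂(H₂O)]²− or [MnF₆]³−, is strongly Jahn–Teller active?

[MnF₆]³−

[TiCl₃(NCS)₂(H₂O)]²−: Each chloride is −1; each isothiocyanate is −1; water is neutral; balancing the −2 overall charge requires Ti(III). Titanium is a group-4 element; Ti(III) is therefore d¹. The d¹ configuration leaves the e_g set evenly filled (or empty) — no strong Jahn–Teller driving force.
[MnF₆]³−: Summing ligand charges against the −3 overall charge gives an oxidation state of +3 for manganese. Group 7 minus oxidation state 3 gives a d⁴ configuration. Fluoride is a weak-field ligand for a first-row metal, so the complex is high-spin. The t₂g³e_g¹ (high-spin) configuration has an unevenly filled e_g set; the Jahn–Teller theorem predicts a tetragonal distortion (typically axial elongation) to lift the degeneracy.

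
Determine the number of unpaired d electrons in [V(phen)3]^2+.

Summing ligand charges against the +2 overall charge gives an oxidation state of +2 for vanadium.
Vanadium is a group-5 element; V(II) is therefore d³.
Counting donor atoms: 3×1,10-phenanthroline (bidentate) → 6 donors. Coordination number = 6.
In an octahedral field the d³ configuration is t₂g³e_g⁰ (only one arrangement possible), giving 3 unpaired electrons.

3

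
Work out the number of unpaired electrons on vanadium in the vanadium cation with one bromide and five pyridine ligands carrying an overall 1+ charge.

Summing ligand charges against the +1 overall charge gives an oxidation state of +2 for vanadium.
Vanadium is a group-5 element; V(II) is therefore d³.
In an octahedral field the d³ configuration is t₂g³e_g⁰ (only one arrangement possible), giving 3 unpaired electrons.

3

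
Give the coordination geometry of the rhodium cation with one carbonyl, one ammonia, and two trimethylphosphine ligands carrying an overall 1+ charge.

square planar

Carbonyl is neutral; ammonia is neutral; trimethylphosphine is neutral; balancing the +1 overall charge requires Rh(I).
Group 9 minus oxidation state 1 gives a d⁸ configuration.
Coordination number: 4.
A 4d d⁸ ion has a large crystal-field splitting; square planar leaves the high-energy d_{x²−y²} orbital empty and maximises CFSE.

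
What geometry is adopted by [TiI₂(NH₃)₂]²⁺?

Ligand charges: each iodide is −1; ammonia is neutral. With an overall charge of +2 the titanium centre must be in the +4 oxidation state.
Group 4 minus oxidation state 4 gives a d⁰ configuration.
With 4 monodentate ligands the coordination number is 4.
A d⁰ ion has no crystal-field stabilisation preference between square planar and tetrahedral, so four ligands adopt the sterically favoured tetrahedral geometry.

tetrahedral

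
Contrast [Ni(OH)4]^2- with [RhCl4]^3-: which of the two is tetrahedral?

For [Ni(OH)4]^2-: Summing ligand charges against the −2 overall charge gives an oxidation state of +2 for nickel. Ni sits in group 10, so the d-electron count is 10 − 2 = 8. Hydroxide is a weak-field ligand. With weak-field ligands the CFSE gain from square planar is small, so a 3d d⁸ ion takes the sterically preferred tetrahedral geometry. → tetrahedral.
For [RhCl4]^3-: Summing ligand charges against the −3 overall charge gives an oxidation state of +1 for rhodium. Rh sits in group 9, so the d-electron count is 9 − 1 = 8. A 4d d⁸ ion has a large crystal-field splitting; square planar leaves the high-energy d_{x²−y²} orbital empty and maximises CFSE. → square planar.

[Ni(OH)4]^2-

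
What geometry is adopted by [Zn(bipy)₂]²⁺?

2,2′-bipyridine is neutral; balancing the +2 overall charge requires Zn(II).
Zinc is a group-12 element; Zn(II) is therefore d¹⁰.
Counting donor atoms: 2×2,2′-bipyridine (bidentate) → 4 donors. Coordination number = 4.
A d¹⁰ ion has no crystal-field stabilisation preference between square planar and tetrahedral, so four ligands adopt the sterically favoured tetrahedral geometry.

tetrahedral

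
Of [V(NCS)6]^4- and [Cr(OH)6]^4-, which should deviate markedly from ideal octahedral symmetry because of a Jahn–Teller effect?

[Cr(OH)6]^4-

[V(NCS)6]^4-: Summing ligand charges against the −4 overall charge gives an oxidation state of +2 for vanadium. Group 5 minus oxidation state 2 gives a d³ configuration. The d³ configuration leaves the e_g set evenly filled (or empty) — no strong Jahn–Teller driving force.
[Cr(OH)6]^4-: Each hydroxide is −1; balancing the −4 overall charge requires Cr(II). Cr sits in group 6, so the d-electron count is 6 − 2 = 4. Hydroxide is a weak-field ligand for a first-row metal, so the complex is high-spin. The t₂g³e_g¹ (high-spin) configuration has an unevenly filled e_g set; the Jahn–Teller theorem predicts a tetragonal distortion (typically axial elongation) to lift the degeneracy.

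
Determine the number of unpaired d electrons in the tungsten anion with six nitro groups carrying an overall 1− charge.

1 unpaired electron

Each nitro (N-bound nitrite) is −1; balancing the −1 overall charge requires W(V).
Tungsten is a group-6 element; W(V) is therefore d¹.
In an octahedral field the d¹ configuration is t₂g¹e_g⁰ (only one arrangement possible), giving 1 unpaired electron.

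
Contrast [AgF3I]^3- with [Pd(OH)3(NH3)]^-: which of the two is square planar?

[Pd(OH)3(NH3)]^-

For [AgF3I]^3-: Summing ligand charges against the −3 overall charge gives an oxidation state of +1 for silver. Ag sits in group 11, so the d-electron count is 11 − 1 = 10. A d¹⁰ ion has no crystal-field stabilisation preference between square planar and tetrahedral, so four ligands adopt the sterically favoured tetrahedral geometry. → tetrahedral.
For [Pd(OH)3(NH3)]^-: Summing ligand charges against the −1 overall charge gives an oxidation state of +2 for palladium. Palladium is a group-10 element; Pd(II) is therefore d⁸. A 4d d⁸ ion has a large crystal-field splitting; square planar leaves the high-energy d_{x²−y²} orbital empty and maximises CFSE. → square planar.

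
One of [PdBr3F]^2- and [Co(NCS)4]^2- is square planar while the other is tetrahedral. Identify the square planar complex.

For [PdBr3F]^2-: Each bromide is −1; each fluoride is −1; balancing the −2 overall charge requires Pd(II). Group 10 minus oxidation state 2 gives a d⁸ configuration. A 4d d⁸ ion has a large crystal-field splitting; square planar leaves the high-energy d_{x²−y²} orbital empty and maximises CFSE. → square planar.
For [Co(NCS)4]^2-: Ligand charges: each isothiocyanate is −1. With an overall charge of −2 the cobalt centre must be in the +2 oxidation state. Co sits in group 9, so the d-electron count is 9 − 2 = 7. For a high-spin 3d d⁷ ion with weak-field ligands the small Δₜ gives little square-planar CFSE advantage, so four ligands adopt the sterically favoured tetrahedral geometry. → tetrahedral.

[PdBr3F]^2-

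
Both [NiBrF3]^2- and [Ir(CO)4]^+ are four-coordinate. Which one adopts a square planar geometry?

[Ir(CO)4]^+

For [NiBrF3]^2-: Each bromide is −1; each fluoride is −1; balancing the −2 overall charge requires Ni(II). Group 10 minus oxidation state 2 gives a d⁸ configuration. Bromide and fluoride are weak-field ligands. With weak-field ligands the CFSE gain from square planar is small, so a 3d d⁸ ion takes the sterically preferred tetrahedral geometry. → tetrahedral.
For [Ir(CO)4]^+: Summing ligand charges against the +1 overall charge gives an oxidation state of +1 for iridium. Ir sits in group 9, so the d-electron count is 9 − 1 = 8. A 5d d⁸ ion has a large crystal-field splitting; square planar leaves the high-energy d_{x²−y²} orbital empty and maximises CFSE. → square planar.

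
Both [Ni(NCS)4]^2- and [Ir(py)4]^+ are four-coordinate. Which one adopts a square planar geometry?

For [Ni(NCS)4]^2-: Each isothiocyanate is −1; balancing the −2 overall charge requires Ni(II). Ni sits in group 10, so the d-electron count is 10 − 2 = 8. Isothiocyanate is a weak-field ligand. With weak-field ligands the CFSE gain from square planar is small, so a 3d d⁸ ion takes the sterically preferred tetrahedral geometry. → tetrahedral.
For [Ir(py)4]^+: Ligand charges: pyridine is neutral. With an overall charge of +1 the iridium centre must be in the +1 oxidation state. Iridium is a group-9 element; Ir(I) is therefore d⁸. A 5d d⁸ ion has a large crystal-field splitting; square planar leaves the high-energy d_{x²−y²} orbital empty and maximises CFSE. → square planar.

[Ir(py)4]^+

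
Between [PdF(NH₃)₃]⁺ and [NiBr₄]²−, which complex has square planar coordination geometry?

For [PdF(NH₃)₃]⁺: Ligand charges: each fluoride is −1; ammonia is neutral. With an overall charge of +1 the palladium centre must be in the +2 oxidation state. Pd sits in group 10, so the d-electron count is 10 − 2 = 8. A 4d d⁸ ion has a large crystal-field splitting; square planar leaves the high-energy d_{x²−y²} orbital empty and maximises CFSE. → square planar.
For [NiBr₄]²−: Each bromide is −1; balancing the −2 overall charge requires Ni(II). Group 10 minus oxidation state 2 gives a d⁸ configuration. Bromide is a weak-field ligand. With weak-field ligands the CFSE gain from square planar is small, so a 3d d⁸ ion takes the sterically preferred tetrahedral geometry. → tetrahedral.

[PdF(NH₃)₃]⁺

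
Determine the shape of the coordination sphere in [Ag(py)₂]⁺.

linear

Pyridine is neutral; balancing the +1 overall charge requires Ag(I).
Group 11 minus oxidation state 1 gives a d¹⁰ configuration.
Coordination number: 2.
A d¹⁰ ion with only two ligands adopts a linear arrangement (sp hybridisation; no CFSE preference).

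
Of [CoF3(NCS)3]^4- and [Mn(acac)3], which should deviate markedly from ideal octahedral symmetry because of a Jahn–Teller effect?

[Mn(acac)3]

[CoF3(NCS)3]^4-: Summing ligand charges against the −4 overall charge gives an oxidation state of +2 for cobalt. Group 9 minus oxidation state 2 gives a d⁷ configuration. Fluoride and isothiocyanate are weak-field ligands for a first-row metal, so the complex is high-spin. The d⁷ configuration leaves the e_g set evenly filled (or empty) — no strong Jahn–Teller driving force.
[Mn(acac)3]: Summing ligand charges against the 0 overall charge gives an oxidation state of +3 for manganese. Manganese is a group-7 element; Mn(III) is therefore d⁴. Acetylacetonate is a weak-field ligand for a first-row metal, so the complex is high-spin. The t₂g³e_g¹ (high-spin) configuration has an unevenly filled e_g set; the Jahn–Teller theorem predicts a tetragonal distortion (typically axial elongation) to lift the degeneracy.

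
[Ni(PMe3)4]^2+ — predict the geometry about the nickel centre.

square planar

Ligand charges: trimethylphosphine is neutral. With an overall charge of +2 the nickel centre must be in the +2 oxidation state.
Group 10 minus oxidation state 2 gives a d⁸ configuration.
With 4 monodentate ligands the coordination number is 4.
Trimethylphosphine is a strong-field ligand (high in the spectrochemical series).
A 3d d⁸ ion with strong-field ligands gains enough CFSE to favour square planar over tetrahedral.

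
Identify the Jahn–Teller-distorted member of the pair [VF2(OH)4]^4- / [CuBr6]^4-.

[CuBr6]^4-

[VF2(OH)4]^4-: Each fluoride is −1; each hydroxide is −1; balancing the −4 overall charge requires V(II). Group 5 minus oxidation state 2 gives a d³ configuration. The d³ configuration leaves the e_g set evenly filled (or empty) — no strong Jahn–Teller driving force.
[CuBr6]^4-: Each bromide is −1; balancing the −4 overall charge requires Cu(II). Cu sits in group 11, so the d-electron count is 11 − 2 = 9. The t₂g⁶e_g³ configuration has an unevenly filled e_g set; the Jahn–Teller theorem predicts a tetragonal distortion (typically axial elongation) to lift the degeneracy.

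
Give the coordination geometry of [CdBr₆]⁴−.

octahedral

Each bromide is −1; balancing the −4 overall charge requires Cd(II).
Cadmium is a group-12 element; Cd(II) is therefore d¹⁰.
Coordination number: 6.
Six donors around a single metal centre give an octahedral coordination sphere.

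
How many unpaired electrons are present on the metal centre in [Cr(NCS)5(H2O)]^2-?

3

Summing ligand charges against the −2 overall charge gives an oxidation state of +3 for chromium.
Chromium is a group-6 element; Cr(III) is therefore d³.
In an octahedral field the d³ configuration is t₂g³e_g⁰ (only one arrangement possible), giving 3 unpaired electrons.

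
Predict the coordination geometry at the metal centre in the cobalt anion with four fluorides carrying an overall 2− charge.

tetrahedral

Ligand charges: each fluoride is −1. With an overall charge of −2 the cobalt centre must be in the +2 oxidation state.
Co sits in group 9, so the d-electron count is 9 − 2 = 7.
Coordination number: 4.
Fluoride is a weak-field ligand.
For a high-spin 3d d⁷ ion with weak-field ligands the small Δₜ gives little square-planar CFSE advantage, so four ligands adopt the sterically favoured tetrahedral geometry.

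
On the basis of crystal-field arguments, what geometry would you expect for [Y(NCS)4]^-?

Ligand charges: each isothiocyanate is −1. With an overall charge of −1 the yttrium centre must be in the +3 oxidation state.
Yttrium is a group-3 element; Y(III) is therefore d⁰.
Coordination number: 4.
A d⁰ ion has no crystal-field stabilisation preference between square planar and tetrahedral, so four ligands adopt the sterically favoured tetrahedral geometry.

tetrahedral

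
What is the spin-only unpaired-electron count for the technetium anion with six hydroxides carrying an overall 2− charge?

3

Summing ligand charges against the −2 overall charge gives an oxidation state of +4 for technetium.
Technetium is a group-7 element; Tc(IV) is therefore d³.
In an octahedral field the d³ configuration is t₂g³e_g⁰ (only one arrangement possible), giving 3 unpaired electrons.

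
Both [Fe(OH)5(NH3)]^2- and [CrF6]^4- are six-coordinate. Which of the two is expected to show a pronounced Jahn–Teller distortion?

[Fe(OH)5(NH3)]^2-: Summing ligand charges against the −2 overall charge gives an oxidation state of +3 for iron. Fe sits in group 8, so the d-electron count is 8 − 3 = 5. Hydroxide is a weak-field ligand for a first-row metal, so the complex is high-spin. The d⁵ configuration leaves the e_g set evenly filled (or empty) — no strong Jahn–Teller driving force.
[CrF6]^4-: Summing ligand charges against the −4 overall charge gives an oxidation state of +2 for chromium. Cr sits in group 6, so the d-electron count is 6 − 2 = 4. Fluoride is a weak-field ligand for a first-row metal, so the complex is high-spin. The t₂g³e_g¹ (high-spin) configuration has an unevenly filled e_g set; the Jahn–Teller theorem predicts a tetragonal distortion (typically axial elongation) to lift the degeneracy.

[CrF6]^4-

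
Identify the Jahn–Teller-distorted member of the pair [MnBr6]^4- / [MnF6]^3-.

[MnBr6]^4-: Ligand charges: each bromide is −1. With an overall charge of −4 the manganese centre must be in the +2 oxidation state. Mn sits in group 7, so the d-electron count is 7 − 2 = 5. Bromide is a weak-field ligand for a first-row metal, so the complex is high-spin. The d⁵ configuration leaves the e_g set evenly filled (or empty) — no strong Jahn–Teller driving force.
[MnF6]^3-: Summing ligand charges against the −3 overall charge gives an oxidation state of +3 for manganese. Group 7 minus oxidation state 3 gives a d⁴ configuration. Fluoride is a weak-field ligand for a first-row metal, so the complex is high-spin. The t₂g³e_g¹ (high-spin) configuration has an unevenly filled e_g set; the Jahn–Teller theorem predicts a tetragonal distortion (typically axial elongation) to lift the degeneracy.

[MnF6]^3-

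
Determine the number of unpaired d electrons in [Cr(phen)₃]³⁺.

Ligand charges: 1,10-phenanthroline is neutral. With an overall charge of +3 the chromium centre must be in the +3 oxidation state.
Chromium is a group-6 element; Cr(III) is therefore d³.
Counting donor atoms: 3×1,10-phenanthroline (bidentate) → 6 donors. Coordination number = 6.
In an octahedral field the d³ configuration is t₂g³e_g⁰ (only one arrangement possible), giving 3 unpaired electrons.

3 unpaired electrons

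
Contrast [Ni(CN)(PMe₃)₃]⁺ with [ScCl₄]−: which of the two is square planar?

[Ni(CN)(PMe₃)₃]⁺

For [Ni(CN)(PMe₃)₃]⁺: Summing ligand charges against the +1 overall charge gives an oxidation state of +2 for nickel. Group 10 minus oxidation state 2 gives a d⁸ configuration. Cyanide and trimethylphosphine are strong-field ligands (high in the spectrochemical series). A 3d d⁸ ion with strong-field ligands gains enough CFSE to favour square planar over tetrahedral. → square planar.
For [ScCl₄]−: Ligand charges: each chloride is −1. With an overall charge of −1 the scandium centre must be in the +3 oxidation state. Group 3 minus oxidation state 3 gives a d⁰ configuration. A d⁰ ion has no crystal-field stabilisation preference between square planar and tetrahedral, so four ligands adopt the sterically favoured tetrahedral geometry. → tetrahedral.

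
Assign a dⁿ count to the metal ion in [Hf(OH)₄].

d0

Each hydroxide is −1; balancing the 0 overall charge requires Hf(IV).
Group 4 minus oxidation state 4 gives a d⁰ configuration.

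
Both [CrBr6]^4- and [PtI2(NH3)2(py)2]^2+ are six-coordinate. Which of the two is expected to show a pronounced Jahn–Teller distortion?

[CrBr6]^4-

[CrBr6]^4-: Each bromide is −1; balancing the −4 overall charge requires Cr(II). Group 6 minus oxidation state 2 gives a d⁴ configuration. Bromide is a weak-field ligand for a first-row metal, so the complex is high-spin. The t₂g³e_g¹ (high-spin) configuration has an unevenly filled e_g set; the Jahn–Teller theorem predicts a tetragonal distortion (typically axial elongation) to lift the degeneracy.
[PtI2(NH3)2(py)2]^2+: Ligand charges: each iodide is −1; ammonia is neutral; pyridine is neutral. With an overall charge of +2 the platinum centre must be in the +4 oxidation state. Group 10 minus oxidation state 4 gives a d⁶ configuration. A 5d ion has a large Δₒ and is invariably low-spin. The d⁶ configuration leaves the e_g set evenly filled (or empty) — no strong Jahn–Teller driving force.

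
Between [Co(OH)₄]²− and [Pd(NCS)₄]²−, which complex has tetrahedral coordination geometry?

[Co(OH)₄]²−

For [Co(OH)₄]²−: Summing ligand charges against the −2 overall charge gives an oxidation state of +2 for cobalt. Co sits in group 9, so the d-electron count is 9 − 2 = 7. For a high-spin 3d d⁷ ion with weak-field ligands the small Δₜ gives little square-planar CFSE advantage, so four ligands adopt the sterically favoured tetrahedral geometry. → tetrahedral.
For [Pd(NCS)₄]²−: Ligand charges: each isothiocyanate is −1. With an overall charge of −2 the palladium centre must be in the +2 oxidation state. Pd sits in group 10, so the d-electron count is 10 − 2 = 8. A 4d d⁸ ion has a large crystal-field splitting; square planar leaves the high-energy d_{x²−y²} orbital empty and maximises CFSE. → square planar.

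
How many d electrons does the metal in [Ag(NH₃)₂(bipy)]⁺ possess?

d¹⁰

Ligand charges: ammonia is neutral; 2,2′-bipyridine is neutral. With an overall charge of +1 the silver centre must be in the +1 oxidation state.
Group 11 minus oxidation state 1 gives a d¹⁰ configuration.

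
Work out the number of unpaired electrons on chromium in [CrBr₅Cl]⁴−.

4 unpaired electrons

Summing ligand charges against the −4 overall charge gives an oxidation state of +2 for chromium.
Cr sits in group 6, so the d-electron count is 6 − 2 = 4.
The spin state decides the count: Bromide and chloride are weak-field ligands for a first-row metal, so the complex is high-spin.
An octahedral high-spin d⁴ ion is t₂g³e_g¹, giving 4 unpaired electrons.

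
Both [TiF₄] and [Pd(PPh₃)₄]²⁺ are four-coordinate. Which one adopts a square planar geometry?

[Pd(PPh₃)₄]²⁺

For [TiF₄]: Ligand charges: each fluoride is −1. With an overall charge of 0 the titanium centre must be in the +4 oxidation state. Ti sits in group 4, so the d-electron count is 4 − 4 = 0. A d⁰ ion has no crystal-field stabilisation preference between square planar and tetrahedral, so four ligands adopt the sterically favoured tetrahedral geometry. → tetrahedral.
For [Pd(PPh₃)₄]²⁺: Summing ligand charges against the +2 overall charge gives an oxidation state of +2 for palladium. Pd sits in group 10, so the d-electron count is 10 − 2 = 8. A 4d d⁸ ion has a large crystal-field splitting; square planar leaves the high-energy d_{x²−y²} orbital empty and maximises CFSE. → square planar.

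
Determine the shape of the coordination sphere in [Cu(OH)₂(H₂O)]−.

Ligand charges: each hydroxide is −1; water is neutral. With an overall charge of −1 the copper centre must be in the +1 oxidation state.
Group 11 minus oxidation state 1 gives a d¹⁰ configuration.
Coordination number: 3.
Three ligands around a d¹⁰ centre minimise repulsion in a trigonal-planar arrangement.

trigonal planar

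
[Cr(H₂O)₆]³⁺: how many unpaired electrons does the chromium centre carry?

3 unpaired electrons

Ligand charges: water is neutral. With an overall charge of +3 the chromium centre must be in the +3 oxidation state.
Group 6 minus oxidation state 3 gives a d³ configuration.
In an octahedral field the d³ configuration is t₂g³e_g⁰ (only one arrangement possible), giving 3 unpaired electrons.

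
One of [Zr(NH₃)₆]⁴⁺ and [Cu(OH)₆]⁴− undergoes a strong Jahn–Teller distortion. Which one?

[Zr(NH₃)₆]⁴⁺: Ligand charges: ammonia is neutral. With an overall charge of +4 the zirconium centre must be in the +4 oxidation state. Zr sits in group 4, so the d-electron count is 4 − 4 = 0. The d⁰ configuration leaves the e_g set evenly filled (or empty) — no strong Jahn–Teller driving force.
[Cu(OH)₆]⁴−: Ligand charges: each hydroxide is −1. With an overall charge of −4 the copper centre must be in the +2 oxidation state. Group 11 minus oxidation state 2 gives a d⁹ configuration. The t₂g⁶e_g³ configuration has an unevenly filled e_g set; the Jahn–Teller theorem predicts a tetragonal distortion (typically axial elongation) to lift the degeneracy.

[Cu(OH)₆]⁴−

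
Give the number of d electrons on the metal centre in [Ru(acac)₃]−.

Ligand charges: each acetylacetonate is −1. With an overall charge of −1 the ruthenium centre must be in the +2 oxidation state.
Ru sits in group 8, so the d-electron count is 8 − 2 = 6.

d6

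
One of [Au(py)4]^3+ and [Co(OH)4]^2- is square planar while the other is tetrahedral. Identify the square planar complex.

For [Au(py)4]^3+: Pyridine is neutral; balancing the +3 overall charge requires Au(III). Au sits in group 11, so the d-electron count is 11 − 3 = 8. A 5d d⁸ ion has a large crystal-field splitting; square planar leaves the high-energy d_{x²−y²} orbital empty and maximises CFSE. → square planar.
For [Co(OH)4]^2-: Summing ligand charges against the −2 overall charge gives an oxidation state of +2 for cobalt. Cobalt is a group-9 element; Co(II) is therefore d⁷. For a high-spin 3d d⁷ ion with weak-field ligands the small Δₜ gives little square-planar CFSE advantage, so four ligands adopt the sterically favoured tetrahedral geometry. → tetrahedral.

[Au(py)4]^3+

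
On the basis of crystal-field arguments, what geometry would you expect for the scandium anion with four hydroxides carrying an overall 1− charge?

Summing ligand charges against the −1 overall charge gives an oxidation state of +3 for scandium.
Group 3 minus oxidation state 3 gives a d⁰ configuration.
Coordination number: 4.
A d⁰ ion has no crystal-field stabilisation preference between square planar and tetrahedral, so four ligands adopt the sterically favoured tetrahedral geometry.

tetrahedral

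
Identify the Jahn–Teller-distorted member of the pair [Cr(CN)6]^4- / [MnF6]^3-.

[Cr(CN)6]^4-: Summing ligand charges against the −4 overall charge gives an oxidation state of +2 for chromium. Chromium is a group-6 element; Cr(II) is therefore d⁴. Cyanide is a strong-field ligand (high in the spectrochemical series) for a first-row metal, so the complex is low-spin. The d⁴ configuration leaves the e_g set evenly filled (or empty) — no strong Jahn–Teller driving force.
[MnF6]^3-: Summing ligand charges against the −3 overall charge gives an oxidation state of +3 for manganese. Mn sits in group 7, so the d-electron count is 7 − 3 = 4. Fluoride is a weak-field ligand for a first-row metal, so the complex is high-spin. The t₂g³e_g¹ (high-spin) configuration has an unevenly filled e_g set; the Jahn–Teller theorem predicts a tetragonal distortion (typically axial elongation) to lift the degeneracy.

[MnF6]^3-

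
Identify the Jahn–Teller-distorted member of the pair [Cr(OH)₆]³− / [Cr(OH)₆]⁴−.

[Cr(OH)₆]⁴−

[Cr(OH)₆]³−: Ligand charges: each hydroxide is −1. With an overall charge of −3 the chromium centre must be in the +3 oxidation state. Chromium is a group-6 element; Cr(III) is therefore d³. The d³ configuration leaves the e_g set evenly filled (or empty) — no strong Jahn–Teller driving force.
[Cr(OH)₆]⁴−: Summing ligand charges against the −4 overall charge gives an oxidation state of +2 for chromium. Chromium is a group-6 element; Cr(II) is therefore d⁴. Hydroxide is a weak-field ligand for a first-row metal, so the complex is high-spin. The t₂g³e_g¹ (high-spin) configuration has an unevenly filled e_g set; the Jahn–Teller theorem predicts a tetragonal distortion (typically axial elongation) to lift the degeneracy.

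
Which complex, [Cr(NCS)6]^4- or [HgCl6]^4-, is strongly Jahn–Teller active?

[Cr(NCS)6]^4-: Ligand charges: each isothiocyanate is −1. With an overall charge of −4 the chromium centre must be in the +2 oxidation state. Group 6 minus oxidation state 2 gives a d⁴ configuration. Isothiocyanate is a weak-field ligand for a first-row metal, so the complex is high-spin. The t₂g³e_g¹ (high-spin) configuration has an unevenly filled e_g set; the Jahn–Teller theorem predicts a tetragonal distortion (typically axial elongation) to lift the degeneracy.
[HgCl6]^4-: Each chloride is −1; balancing the −4 overall charge requires Hg(II). Mercury is a group-12 element; Hg(II) is therefore d¹⁰. The d¹⁰ configuration leaves the e_g set evenly filled (or empty) — no strong Jahn–Teller driving force.

[Cr(NCS)6]^4-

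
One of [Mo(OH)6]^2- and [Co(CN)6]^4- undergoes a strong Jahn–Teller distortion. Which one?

[Co(CN)6]^4-

[Mo(OH)6]^2-: Ligand charges: each hydroxide is −1. With an overall charge of −2 the molybdenum centre must be in the +4 oxidation state. Molybdenum is a group-6 element; Mo(IV) is therefore d². The d² configuration leaves the e_g set evenly filled (or empty) — no strong Jahn–Teller driving force.
[Co(CN)6]^4-: Summing ligand charges against the −4 overall charge gives an oxidation state of +2 for cobalt. Cobalt is a group-9 element; Co(II) is therefore d⁷. Cyanide is a strong-field ligand (high in the spectrochemical series) for a first-row metal, so the complex is low-spin. The t₂g⁶e_g¹ (low-spin) configuration has an unevenly filled e_g set; the Jahn–Teller theorem predicts a tetragonal distortion (typically axial elongation) to lift the degeneracy.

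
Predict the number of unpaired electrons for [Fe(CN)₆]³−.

1 unpaired electron

Ligand charges: each cyanide is −1. With an overall charge of −3 the iron centre must be in the +3 oxidation state.
Group 8 minus oxidation state 3 gives a d⁵ configuration.
The spin state decides the count: Cyanide is a strong-field ligand (high in the spectrochemical series) for a first-row metal, so the complex is low-spin.
An octahedral low-spin d⁵ ion is t₂g⁵e_g⁰, giving 1 unpaired electron.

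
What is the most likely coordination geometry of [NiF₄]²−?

Summing ligand charges against the −2 overall charge gives an oxidation state of +2 for nickel.
Nickel is a group-10 element; Ni(II) is therefore d⁸.
With 4 monodentate ligands the coordination number is 4.
Fluoride is a weak-field ligand.
With weak-field ligands the CFSE gain from square planar is small, so a 3d d⁸ ion takes the sterically preferred tetrahedral geometry.

tetrahedral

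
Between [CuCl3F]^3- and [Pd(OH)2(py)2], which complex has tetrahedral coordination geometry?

For [CuCl3F]^3-: Summing ligand charges against the −3 overall charge gives an oxidation state of +1 for copper. Copper is a group-11 element; Cu(I) is therefore d¹⁰. A d¹⁰ ion has no crystal-field stabilisation preference between square planar and tetrahedral, so four ligands adopt the sterically favoured tetrahedral geometry. → tetrahedral.
For [Pd(OH)2(py)2]: Summing ligand charges against the 0 overall charge gives an oxidation state of +2 for palladium. Group 10 minus oxidation state 2 gives a d⁸ configuration. A 4d d⁸ ion has a large crystal-field splitting; square planar leaves the high-energy d_{x²−y²} orbital empty and maximises CFSE. → square planar.

[CuCl3F]^3-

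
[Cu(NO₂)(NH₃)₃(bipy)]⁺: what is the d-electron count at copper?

Summing ligand charges against the +1 overall charge gives an oxidation state of +2 for copper.
Copper is a group-11 element; Cu(II) is therefore d⁹.

d⁹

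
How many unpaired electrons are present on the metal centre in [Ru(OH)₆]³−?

1

Summing ligand charges against the −3 overall charge gives an oxidation state of +3 for ruthenium.
Ru sits in group 8, so the d-electron count is 8 − 3 = 5.
The spin state decides the count: a 4d ion has a large Δₒ and is invariably low-spin.
An octahedral low-spin d⁵ ion is t₂g⁵e_g⁰, giving 1 unpaired electron.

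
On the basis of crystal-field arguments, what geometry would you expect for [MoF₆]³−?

Each fluoride is −1; balancing the −3 overall charge requires Mo(III).
Mo sits in group 6, so the d-electron count is 6 − 3 = 3.
With 6 monodentate ligands the coordination number is 6.
Six donors around a single metal centre give an octahedral coordination sphere.

octahedral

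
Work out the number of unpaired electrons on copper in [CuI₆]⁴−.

Ligand charges: each iodide is −1. With an overall charge of −4 the copper centre must be in the +2 oxidation state.
Cu sits in group 11, so the d-electron count is 11 − 2 = 9.
In an octahedral field the d⁹ configuration is t₂g⁶e_g³ (only one arrangement possible), giving 1 unpaired electron.

1 unpaired electron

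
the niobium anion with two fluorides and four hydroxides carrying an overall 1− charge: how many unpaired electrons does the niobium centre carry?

Summing ligand charges against the −1 overall charge gives an oxidation state of +5 for niobium.
Group 5 minus oxidation state 5 gives a d⁰ configuration.
In an octahedral field the d⁰ configuration is t₂g⁰e_g⁰, giving 0 unpaired electrons.

0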